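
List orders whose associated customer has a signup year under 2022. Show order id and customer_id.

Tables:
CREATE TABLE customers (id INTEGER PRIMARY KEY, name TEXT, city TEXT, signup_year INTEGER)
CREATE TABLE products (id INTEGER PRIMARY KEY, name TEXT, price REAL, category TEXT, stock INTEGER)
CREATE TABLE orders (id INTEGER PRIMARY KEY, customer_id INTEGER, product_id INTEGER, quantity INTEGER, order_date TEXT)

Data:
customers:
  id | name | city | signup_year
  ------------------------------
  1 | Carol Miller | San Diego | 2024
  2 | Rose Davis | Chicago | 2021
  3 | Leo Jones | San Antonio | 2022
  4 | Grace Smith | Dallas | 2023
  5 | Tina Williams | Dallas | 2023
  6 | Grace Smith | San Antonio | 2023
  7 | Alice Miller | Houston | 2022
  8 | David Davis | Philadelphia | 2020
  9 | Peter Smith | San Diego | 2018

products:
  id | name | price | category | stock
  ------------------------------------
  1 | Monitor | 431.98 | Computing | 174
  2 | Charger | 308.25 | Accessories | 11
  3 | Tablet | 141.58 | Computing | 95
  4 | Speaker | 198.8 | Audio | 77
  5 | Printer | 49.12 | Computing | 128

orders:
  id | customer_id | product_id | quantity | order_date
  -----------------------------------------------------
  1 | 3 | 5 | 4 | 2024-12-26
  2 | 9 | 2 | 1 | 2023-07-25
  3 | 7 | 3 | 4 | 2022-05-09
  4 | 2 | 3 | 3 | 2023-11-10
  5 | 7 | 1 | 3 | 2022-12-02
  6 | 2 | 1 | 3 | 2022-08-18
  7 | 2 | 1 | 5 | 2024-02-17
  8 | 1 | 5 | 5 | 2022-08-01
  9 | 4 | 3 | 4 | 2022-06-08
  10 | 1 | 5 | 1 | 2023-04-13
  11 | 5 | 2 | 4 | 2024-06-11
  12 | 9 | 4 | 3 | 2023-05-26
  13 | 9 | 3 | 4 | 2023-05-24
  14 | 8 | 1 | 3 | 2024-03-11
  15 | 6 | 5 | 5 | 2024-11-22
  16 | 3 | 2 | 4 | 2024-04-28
SELECT id, customer_id FROM orders WHERE customer_id IN (SELECT id FROM customers WHERE signup_year < 2022)

Execution result:
id | customer_id
2 | 9
4 | 2
6 | 2
7 | 2
12 | 9
13 | 9
14 | 8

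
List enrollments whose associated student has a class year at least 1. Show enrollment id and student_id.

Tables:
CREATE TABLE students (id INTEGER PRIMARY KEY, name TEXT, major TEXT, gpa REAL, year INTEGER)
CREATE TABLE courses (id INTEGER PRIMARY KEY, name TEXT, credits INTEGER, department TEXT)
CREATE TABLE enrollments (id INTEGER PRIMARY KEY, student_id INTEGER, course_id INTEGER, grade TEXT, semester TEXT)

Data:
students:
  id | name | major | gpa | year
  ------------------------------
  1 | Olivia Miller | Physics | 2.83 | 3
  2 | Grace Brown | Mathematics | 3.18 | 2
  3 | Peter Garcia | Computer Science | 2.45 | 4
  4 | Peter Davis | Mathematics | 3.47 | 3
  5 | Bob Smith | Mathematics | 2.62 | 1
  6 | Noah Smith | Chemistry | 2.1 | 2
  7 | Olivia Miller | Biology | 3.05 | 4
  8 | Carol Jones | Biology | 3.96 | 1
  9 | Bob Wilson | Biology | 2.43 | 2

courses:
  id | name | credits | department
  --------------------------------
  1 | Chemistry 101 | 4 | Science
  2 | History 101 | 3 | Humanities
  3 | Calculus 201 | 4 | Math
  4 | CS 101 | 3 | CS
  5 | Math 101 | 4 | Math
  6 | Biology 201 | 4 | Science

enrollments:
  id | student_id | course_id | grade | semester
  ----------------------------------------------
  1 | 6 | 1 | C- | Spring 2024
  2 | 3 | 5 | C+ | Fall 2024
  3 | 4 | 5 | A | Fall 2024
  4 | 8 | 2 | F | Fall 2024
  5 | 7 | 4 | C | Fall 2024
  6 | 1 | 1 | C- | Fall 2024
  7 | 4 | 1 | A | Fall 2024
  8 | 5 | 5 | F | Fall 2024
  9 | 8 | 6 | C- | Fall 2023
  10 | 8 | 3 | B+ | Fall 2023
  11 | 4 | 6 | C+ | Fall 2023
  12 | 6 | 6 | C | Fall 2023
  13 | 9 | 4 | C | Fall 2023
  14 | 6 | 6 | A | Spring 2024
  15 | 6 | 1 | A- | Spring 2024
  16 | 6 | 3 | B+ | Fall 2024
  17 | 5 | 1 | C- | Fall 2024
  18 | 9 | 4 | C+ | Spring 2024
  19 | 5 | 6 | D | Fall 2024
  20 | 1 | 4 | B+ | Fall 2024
SELECT id, student_id FROM enrollments WHERE student_id IN (SELECT id FROM students WHERE year >= 1)

Execution result:
id | student_id
1 | 6
2 | 3
3 | 4
4 | 8
5 | 7
6 | 1
7 | 4
8 | 5
9 | 8
10 | 8
11 | 4
12 | 6
13 | 9
14 | 6
15 | 6
16 | 6
17 | 5
18 | 9
19 | 5
20 | 1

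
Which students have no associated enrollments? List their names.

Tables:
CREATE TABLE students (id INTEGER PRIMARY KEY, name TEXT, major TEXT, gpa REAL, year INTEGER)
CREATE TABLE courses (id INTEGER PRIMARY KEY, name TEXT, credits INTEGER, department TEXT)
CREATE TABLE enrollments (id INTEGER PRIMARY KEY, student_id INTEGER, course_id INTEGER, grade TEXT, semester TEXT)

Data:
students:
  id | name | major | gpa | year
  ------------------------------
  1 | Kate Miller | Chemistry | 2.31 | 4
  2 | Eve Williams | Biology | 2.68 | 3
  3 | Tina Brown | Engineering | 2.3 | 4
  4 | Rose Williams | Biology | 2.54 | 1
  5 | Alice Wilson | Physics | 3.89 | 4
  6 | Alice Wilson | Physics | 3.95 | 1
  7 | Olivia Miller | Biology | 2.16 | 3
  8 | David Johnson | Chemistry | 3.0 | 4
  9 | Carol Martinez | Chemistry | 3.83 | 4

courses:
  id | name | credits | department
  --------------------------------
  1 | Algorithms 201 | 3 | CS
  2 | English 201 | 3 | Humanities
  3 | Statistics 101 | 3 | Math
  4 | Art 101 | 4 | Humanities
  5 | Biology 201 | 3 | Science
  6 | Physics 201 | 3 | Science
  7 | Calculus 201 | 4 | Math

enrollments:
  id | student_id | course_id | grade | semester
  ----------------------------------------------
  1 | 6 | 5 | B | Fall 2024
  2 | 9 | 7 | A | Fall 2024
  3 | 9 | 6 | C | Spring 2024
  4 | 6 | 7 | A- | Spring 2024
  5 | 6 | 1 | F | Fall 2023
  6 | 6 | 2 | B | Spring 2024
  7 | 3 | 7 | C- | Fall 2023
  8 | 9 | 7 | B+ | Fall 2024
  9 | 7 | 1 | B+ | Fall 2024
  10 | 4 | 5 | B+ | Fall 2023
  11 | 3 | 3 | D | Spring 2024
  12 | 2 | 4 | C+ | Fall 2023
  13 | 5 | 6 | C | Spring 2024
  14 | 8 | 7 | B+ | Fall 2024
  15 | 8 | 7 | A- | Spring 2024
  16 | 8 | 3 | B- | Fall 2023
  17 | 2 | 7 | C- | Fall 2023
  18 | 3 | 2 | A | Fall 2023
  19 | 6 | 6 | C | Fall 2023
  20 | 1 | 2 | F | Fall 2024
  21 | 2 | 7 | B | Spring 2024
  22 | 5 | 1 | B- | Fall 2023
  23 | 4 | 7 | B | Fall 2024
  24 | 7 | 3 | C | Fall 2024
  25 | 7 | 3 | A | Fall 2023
SELECT p.name FROM students p LEFT JOIN enrollments c ON c.student_id = p.id WHERE c.id IS NULL

Execution result:
(no rows)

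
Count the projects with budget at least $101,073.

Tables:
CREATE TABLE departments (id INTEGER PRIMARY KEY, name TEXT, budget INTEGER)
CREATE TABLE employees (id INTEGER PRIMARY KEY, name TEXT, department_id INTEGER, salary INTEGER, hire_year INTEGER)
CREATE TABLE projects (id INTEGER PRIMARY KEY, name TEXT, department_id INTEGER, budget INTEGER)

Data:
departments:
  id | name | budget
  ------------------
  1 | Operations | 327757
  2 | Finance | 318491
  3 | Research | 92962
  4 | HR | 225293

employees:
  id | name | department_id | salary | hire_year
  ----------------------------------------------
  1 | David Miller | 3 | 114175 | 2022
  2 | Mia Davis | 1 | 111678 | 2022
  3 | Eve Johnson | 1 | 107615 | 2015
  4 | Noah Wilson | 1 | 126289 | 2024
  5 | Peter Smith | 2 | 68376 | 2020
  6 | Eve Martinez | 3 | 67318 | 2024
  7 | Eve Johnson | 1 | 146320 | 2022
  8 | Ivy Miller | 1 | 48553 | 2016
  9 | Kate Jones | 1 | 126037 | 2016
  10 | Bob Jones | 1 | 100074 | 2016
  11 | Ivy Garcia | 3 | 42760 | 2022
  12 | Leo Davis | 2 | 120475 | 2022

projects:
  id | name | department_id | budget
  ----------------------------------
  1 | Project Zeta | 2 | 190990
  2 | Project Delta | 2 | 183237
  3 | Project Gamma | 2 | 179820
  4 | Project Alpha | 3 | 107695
SELECT COUNT(*) FROM projects WHERE budget >= 101073

Execution result:
4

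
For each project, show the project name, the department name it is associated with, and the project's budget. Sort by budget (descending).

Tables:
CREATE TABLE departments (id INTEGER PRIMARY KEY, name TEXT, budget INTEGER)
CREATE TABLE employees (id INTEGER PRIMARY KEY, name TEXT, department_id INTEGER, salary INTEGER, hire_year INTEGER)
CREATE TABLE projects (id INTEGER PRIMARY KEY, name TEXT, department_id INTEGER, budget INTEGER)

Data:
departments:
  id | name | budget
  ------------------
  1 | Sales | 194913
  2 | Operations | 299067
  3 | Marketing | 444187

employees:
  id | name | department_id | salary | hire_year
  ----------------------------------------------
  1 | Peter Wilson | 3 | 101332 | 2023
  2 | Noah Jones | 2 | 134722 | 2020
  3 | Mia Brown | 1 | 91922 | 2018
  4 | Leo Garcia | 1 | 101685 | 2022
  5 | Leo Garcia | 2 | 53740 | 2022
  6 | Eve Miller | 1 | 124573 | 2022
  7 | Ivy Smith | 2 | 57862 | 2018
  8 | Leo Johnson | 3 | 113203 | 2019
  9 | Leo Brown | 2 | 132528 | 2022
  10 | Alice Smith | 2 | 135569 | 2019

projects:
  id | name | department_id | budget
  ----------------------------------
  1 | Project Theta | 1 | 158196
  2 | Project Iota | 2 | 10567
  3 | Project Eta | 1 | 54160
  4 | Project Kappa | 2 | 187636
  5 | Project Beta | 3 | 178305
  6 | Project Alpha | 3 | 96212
SELECT c.name, p.name AS department, c.budget FROM projects c JOIN departments p ON c.department_id = p.id ORDER BY c.budget DESC

Execution result:
name | department | budget
Project Kappa | Operations | 187636
Project Beta | Marketing | 178305
Project Theta | Sales | 158196
Project Alpha | Marketing | 96212
Project Eta | Sales | 54160
Project Iota | Operations | 10567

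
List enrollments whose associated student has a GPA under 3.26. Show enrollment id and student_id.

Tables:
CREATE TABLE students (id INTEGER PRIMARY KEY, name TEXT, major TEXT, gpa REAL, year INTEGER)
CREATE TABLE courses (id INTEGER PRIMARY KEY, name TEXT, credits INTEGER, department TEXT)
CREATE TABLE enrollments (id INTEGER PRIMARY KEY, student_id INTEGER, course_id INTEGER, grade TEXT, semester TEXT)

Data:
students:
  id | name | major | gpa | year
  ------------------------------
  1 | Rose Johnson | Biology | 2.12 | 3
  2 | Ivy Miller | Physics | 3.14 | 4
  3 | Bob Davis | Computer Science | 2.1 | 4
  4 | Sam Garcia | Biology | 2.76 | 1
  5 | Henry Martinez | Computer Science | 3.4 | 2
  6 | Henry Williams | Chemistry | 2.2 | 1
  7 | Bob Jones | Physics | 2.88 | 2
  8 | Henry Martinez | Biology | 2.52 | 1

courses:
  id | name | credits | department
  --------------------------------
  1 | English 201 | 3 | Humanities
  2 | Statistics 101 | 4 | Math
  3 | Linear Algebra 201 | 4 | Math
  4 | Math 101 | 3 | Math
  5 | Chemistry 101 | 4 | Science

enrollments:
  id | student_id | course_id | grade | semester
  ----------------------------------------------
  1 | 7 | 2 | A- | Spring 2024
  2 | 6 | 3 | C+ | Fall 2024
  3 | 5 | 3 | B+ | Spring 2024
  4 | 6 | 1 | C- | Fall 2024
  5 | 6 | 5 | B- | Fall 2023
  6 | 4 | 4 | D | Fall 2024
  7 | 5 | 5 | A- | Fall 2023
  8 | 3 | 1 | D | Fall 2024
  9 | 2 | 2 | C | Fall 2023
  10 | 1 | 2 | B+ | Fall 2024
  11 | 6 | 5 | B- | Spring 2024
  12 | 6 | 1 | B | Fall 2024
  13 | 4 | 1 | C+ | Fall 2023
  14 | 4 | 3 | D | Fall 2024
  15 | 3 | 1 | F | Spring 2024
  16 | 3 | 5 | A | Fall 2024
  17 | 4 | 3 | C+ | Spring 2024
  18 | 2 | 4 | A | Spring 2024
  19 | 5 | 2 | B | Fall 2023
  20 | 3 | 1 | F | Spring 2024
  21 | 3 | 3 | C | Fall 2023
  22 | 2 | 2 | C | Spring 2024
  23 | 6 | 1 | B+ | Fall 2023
SELECT id, student_id FROM enrollments WHERE student_id IN (SELECT id FROM students WHERE gpa < 3.26)

Execution result:
id | student_id
1 | 7
2 | 6
4 | 6
5 | 6
6 | 4
8 | 3
9 | 2
10 | 1
11 | 6
12 | 6
13 | 4
14 | 4
15 | 3
16 | 3
17 | 4
18 | 2
20 | 3
21 | 3
22 | 2
23 | 6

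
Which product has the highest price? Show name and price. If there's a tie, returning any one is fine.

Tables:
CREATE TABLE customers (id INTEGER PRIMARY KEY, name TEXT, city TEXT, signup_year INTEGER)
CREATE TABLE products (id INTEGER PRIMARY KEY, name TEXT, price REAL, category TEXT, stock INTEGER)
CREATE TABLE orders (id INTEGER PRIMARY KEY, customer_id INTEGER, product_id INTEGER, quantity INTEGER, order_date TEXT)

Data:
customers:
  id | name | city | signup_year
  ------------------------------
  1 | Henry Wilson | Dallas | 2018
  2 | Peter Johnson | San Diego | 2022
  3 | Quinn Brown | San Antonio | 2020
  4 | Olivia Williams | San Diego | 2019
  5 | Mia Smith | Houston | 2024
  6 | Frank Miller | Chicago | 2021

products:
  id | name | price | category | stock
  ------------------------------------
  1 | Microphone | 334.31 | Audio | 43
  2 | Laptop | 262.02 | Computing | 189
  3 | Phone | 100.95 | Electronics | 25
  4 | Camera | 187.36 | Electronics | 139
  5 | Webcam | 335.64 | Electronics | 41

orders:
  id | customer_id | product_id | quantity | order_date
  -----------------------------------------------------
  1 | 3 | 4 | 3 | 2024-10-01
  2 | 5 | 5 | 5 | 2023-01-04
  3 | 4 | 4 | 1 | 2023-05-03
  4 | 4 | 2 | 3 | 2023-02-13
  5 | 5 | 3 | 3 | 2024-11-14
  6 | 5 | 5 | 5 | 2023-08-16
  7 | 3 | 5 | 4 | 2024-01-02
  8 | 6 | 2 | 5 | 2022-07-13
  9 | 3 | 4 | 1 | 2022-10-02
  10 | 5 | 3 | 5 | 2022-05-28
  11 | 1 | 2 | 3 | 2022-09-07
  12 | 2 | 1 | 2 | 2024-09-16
SELECT name, price FROM products ORDER BY price DESC LIMIT 1

Execution result:
name | price
Webcam | 335.64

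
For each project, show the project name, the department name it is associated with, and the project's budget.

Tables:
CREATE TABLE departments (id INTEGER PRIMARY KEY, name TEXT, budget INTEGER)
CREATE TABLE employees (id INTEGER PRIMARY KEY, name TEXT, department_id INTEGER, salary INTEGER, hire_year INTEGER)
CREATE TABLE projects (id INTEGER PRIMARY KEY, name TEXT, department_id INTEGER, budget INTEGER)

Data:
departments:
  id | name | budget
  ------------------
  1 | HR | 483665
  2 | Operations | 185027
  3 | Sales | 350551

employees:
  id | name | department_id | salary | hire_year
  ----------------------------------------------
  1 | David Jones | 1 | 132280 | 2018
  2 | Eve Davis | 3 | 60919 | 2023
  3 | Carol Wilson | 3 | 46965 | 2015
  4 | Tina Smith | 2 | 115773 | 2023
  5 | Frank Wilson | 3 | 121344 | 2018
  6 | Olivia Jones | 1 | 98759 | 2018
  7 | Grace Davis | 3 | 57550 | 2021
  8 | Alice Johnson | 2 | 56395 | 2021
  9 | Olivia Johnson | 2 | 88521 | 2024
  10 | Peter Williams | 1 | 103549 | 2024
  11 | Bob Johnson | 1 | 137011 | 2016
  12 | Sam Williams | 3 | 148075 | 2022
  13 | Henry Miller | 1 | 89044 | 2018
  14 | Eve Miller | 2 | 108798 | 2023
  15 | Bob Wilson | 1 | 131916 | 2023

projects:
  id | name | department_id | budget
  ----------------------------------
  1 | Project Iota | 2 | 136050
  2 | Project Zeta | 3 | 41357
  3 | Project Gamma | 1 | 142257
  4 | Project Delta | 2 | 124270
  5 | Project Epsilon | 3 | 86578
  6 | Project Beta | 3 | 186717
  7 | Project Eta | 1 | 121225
SELECT c.name, p.name AS department, c.budget FROM projects c JOIN departments p ON c.department_id = p.id

Execution result:
name | department | budget
Project Iota | Operations | 136050
Project Zeta | Sales | 41357
Project Gamma | HR | 142257
Project Delta | Operations | 124270
Project Epsilon | Sales | 86578
Project Beta | Sales | 186717
Project Eta | HR | 121225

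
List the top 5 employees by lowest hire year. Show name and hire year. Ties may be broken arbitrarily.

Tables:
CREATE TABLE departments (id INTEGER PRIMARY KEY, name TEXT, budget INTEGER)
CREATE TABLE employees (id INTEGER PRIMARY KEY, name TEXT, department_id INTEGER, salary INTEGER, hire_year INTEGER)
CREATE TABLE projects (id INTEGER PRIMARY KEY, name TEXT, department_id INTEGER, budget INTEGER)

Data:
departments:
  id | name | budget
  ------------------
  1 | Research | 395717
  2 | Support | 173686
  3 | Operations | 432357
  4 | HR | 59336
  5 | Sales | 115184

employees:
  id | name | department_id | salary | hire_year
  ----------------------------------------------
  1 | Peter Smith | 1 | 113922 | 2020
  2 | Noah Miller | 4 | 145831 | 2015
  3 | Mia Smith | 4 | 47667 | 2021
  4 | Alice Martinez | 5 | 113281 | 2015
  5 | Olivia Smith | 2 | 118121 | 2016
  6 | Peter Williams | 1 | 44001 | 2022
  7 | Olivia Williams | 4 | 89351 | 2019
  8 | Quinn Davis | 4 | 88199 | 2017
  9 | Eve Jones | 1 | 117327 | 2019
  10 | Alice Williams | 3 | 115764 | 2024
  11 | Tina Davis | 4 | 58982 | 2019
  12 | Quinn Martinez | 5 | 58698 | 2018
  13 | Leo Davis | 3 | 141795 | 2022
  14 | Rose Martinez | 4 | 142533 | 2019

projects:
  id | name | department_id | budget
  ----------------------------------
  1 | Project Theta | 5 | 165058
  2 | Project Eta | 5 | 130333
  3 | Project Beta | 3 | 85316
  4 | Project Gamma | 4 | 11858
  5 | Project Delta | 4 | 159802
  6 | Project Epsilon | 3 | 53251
SELECT name, hire_year FROM employees ORDER BY hire_year ASC LIMIT 5

Execution result:
name | hire_year
Noah Miller | 2015
Alice Martinez | 2015
Olivia Smith | 2016
Quinn Davis | 2017
Quinn Martinez | 2018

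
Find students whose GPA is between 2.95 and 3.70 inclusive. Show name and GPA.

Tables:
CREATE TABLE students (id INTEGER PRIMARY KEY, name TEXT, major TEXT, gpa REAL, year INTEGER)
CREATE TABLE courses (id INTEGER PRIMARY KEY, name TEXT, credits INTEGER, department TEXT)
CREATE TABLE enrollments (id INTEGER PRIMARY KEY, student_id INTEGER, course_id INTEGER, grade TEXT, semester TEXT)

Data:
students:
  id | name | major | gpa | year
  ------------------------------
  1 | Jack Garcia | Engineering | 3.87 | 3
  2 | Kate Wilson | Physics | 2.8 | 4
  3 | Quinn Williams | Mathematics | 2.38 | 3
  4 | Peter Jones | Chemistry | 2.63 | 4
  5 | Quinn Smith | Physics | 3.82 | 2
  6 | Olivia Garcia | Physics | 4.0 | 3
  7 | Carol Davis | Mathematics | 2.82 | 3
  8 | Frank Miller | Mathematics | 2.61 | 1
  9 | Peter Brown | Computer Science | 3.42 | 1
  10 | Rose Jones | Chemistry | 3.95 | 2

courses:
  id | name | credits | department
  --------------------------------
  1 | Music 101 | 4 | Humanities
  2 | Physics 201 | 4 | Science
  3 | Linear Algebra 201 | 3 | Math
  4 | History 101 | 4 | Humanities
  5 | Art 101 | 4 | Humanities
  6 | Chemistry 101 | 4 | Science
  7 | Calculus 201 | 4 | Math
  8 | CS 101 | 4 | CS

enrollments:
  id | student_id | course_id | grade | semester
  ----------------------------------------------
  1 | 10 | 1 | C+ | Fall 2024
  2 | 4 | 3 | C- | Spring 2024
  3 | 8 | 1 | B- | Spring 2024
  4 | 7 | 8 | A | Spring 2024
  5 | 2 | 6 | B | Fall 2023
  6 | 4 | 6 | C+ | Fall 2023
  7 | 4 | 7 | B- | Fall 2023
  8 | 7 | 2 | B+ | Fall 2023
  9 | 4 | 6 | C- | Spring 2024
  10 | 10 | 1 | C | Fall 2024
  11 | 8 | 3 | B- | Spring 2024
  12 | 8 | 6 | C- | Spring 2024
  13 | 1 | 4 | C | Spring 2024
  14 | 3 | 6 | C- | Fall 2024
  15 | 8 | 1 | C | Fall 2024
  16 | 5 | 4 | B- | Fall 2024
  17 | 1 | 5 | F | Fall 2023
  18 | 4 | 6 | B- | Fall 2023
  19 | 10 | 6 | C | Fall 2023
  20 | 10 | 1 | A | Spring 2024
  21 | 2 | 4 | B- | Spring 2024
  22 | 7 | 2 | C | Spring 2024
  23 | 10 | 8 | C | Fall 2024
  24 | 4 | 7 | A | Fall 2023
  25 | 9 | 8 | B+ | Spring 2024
SELECT name, gpa FROM students WHERE gpa BETWEEN 2.95 AND 3.7

Execution result:
name | gpa
Peter Brown | 3.42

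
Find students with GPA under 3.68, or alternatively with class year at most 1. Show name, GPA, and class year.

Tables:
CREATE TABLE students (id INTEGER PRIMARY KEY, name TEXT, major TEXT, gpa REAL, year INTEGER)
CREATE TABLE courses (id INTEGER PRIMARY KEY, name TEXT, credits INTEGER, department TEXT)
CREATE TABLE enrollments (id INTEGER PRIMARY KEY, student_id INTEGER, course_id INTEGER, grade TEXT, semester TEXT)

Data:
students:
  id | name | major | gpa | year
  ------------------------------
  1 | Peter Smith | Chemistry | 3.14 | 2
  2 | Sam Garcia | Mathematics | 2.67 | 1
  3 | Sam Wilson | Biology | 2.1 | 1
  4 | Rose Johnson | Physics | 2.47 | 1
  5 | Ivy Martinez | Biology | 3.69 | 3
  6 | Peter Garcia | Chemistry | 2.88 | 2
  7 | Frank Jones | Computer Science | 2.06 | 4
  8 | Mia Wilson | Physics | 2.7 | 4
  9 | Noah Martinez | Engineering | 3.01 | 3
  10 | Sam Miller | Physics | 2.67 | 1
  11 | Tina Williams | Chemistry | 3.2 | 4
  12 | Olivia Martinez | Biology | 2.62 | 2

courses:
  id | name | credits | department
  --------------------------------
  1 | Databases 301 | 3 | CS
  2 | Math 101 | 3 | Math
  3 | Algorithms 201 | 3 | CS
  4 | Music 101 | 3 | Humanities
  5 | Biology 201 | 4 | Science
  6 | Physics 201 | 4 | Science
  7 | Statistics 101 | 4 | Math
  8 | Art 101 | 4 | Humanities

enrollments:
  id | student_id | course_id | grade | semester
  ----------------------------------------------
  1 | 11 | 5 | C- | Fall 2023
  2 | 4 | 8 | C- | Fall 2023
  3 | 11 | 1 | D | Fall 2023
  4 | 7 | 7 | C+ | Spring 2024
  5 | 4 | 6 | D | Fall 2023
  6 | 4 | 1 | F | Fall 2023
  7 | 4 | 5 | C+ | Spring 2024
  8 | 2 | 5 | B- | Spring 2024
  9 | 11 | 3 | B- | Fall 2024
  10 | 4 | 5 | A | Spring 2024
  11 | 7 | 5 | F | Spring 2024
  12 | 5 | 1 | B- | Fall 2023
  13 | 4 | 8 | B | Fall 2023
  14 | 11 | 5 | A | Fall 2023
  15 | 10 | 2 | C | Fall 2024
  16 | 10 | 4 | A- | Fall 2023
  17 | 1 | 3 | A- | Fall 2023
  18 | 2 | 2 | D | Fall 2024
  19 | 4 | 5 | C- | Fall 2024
SELECT name, gpa, year FROM students WHERE gpa < 3.68 OR year <= 1

Execution result:
name | gpa | year
Peter Smith | 3.14 | 2
Sam Garcia | 2.67 | 1
Sam Wilson | 2.10 | 1
Rose Johnson | 2.47 | 1
Peter Garcia | 2.88 | 2
Frank Jones | 2.06 | 4
Mia Wilson | 2.70 | 4
Noah Martinez | 3.01 | 3
Sam Miller | 2.67 | 1
Tina Williams | 3.20 | 4
Olivia Martinez | 2.62 | 2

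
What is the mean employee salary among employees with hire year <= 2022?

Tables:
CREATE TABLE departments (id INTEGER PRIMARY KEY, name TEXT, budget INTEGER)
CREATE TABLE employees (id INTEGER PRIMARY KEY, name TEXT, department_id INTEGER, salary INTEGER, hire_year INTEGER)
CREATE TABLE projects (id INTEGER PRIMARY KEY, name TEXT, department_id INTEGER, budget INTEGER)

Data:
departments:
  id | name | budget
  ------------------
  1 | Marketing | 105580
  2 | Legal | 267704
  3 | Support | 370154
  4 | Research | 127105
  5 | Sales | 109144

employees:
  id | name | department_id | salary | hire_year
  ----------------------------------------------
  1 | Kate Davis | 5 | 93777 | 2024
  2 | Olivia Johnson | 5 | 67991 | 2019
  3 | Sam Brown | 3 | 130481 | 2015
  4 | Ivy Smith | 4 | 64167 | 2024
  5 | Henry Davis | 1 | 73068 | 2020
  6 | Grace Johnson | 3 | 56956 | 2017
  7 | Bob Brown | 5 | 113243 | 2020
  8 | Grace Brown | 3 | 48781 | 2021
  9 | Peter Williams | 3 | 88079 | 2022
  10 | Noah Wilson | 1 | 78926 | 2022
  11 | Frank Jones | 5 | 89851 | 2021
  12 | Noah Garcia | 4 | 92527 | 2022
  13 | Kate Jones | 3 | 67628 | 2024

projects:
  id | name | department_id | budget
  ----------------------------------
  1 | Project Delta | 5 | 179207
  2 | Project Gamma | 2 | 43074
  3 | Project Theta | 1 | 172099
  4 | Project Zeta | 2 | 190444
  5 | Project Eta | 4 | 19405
SELECT AVG(salary) FROM employees WHERE hire_year <= 2022

Execution result:
83990.30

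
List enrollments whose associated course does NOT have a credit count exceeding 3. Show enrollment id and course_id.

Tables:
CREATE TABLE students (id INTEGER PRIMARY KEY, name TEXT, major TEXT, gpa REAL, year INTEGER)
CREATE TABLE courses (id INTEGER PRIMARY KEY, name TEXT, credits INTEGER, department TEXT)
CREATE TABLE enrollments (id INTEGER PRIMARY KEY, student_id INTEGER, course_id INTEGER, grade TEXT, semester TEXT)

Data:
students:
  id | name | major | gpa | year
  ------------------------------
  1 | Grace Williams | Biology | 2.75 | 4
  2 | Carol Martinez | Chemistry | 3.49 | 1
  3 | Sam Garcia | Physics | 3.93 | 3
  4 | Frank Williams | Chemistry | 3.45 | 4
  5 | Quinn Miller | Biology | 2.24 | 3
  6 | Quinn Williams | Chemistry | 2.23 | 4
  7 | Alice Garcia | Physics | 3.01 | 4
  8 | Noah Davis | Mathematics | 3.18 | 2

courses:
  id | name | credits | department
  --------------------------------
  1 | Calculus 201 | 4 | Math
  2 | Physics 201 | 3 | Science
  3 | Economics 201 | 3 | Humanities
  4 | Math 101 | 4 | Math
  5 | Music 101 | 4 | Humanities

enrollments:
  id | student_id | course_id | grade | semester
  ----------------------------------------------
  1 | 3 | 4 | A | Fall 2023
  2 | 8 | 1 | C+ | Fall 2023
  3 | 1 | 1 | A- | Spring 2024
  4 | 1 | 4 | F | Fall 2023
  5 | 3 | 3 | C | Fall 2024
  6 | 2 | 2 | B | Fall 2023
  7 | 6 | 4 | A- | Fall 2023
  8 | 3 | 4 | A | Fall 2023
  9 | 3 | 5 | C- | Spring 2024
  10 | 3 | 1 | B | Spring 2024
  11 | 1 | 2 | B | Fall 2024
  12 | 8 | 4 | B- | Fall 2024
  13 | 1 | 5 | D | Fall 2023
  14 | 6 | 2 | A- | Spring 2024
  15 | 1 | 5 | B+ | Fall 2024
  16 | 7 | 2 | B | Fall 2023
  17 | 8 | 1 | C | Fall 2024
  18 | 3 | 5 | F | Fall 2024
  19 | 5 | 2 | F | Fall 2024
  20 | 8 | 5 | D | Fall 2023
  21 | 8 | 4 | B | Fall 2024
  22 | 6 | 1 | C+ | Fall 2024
SELECT id, course_id FROM enrollments WHERE course_id NOT IN (SELECT id FROM courses WHERE credits > 3)

Execution result:
id | course_id
5 | 3
6 | 2
11 | 2
14 | 2
16 | 2
19 | 2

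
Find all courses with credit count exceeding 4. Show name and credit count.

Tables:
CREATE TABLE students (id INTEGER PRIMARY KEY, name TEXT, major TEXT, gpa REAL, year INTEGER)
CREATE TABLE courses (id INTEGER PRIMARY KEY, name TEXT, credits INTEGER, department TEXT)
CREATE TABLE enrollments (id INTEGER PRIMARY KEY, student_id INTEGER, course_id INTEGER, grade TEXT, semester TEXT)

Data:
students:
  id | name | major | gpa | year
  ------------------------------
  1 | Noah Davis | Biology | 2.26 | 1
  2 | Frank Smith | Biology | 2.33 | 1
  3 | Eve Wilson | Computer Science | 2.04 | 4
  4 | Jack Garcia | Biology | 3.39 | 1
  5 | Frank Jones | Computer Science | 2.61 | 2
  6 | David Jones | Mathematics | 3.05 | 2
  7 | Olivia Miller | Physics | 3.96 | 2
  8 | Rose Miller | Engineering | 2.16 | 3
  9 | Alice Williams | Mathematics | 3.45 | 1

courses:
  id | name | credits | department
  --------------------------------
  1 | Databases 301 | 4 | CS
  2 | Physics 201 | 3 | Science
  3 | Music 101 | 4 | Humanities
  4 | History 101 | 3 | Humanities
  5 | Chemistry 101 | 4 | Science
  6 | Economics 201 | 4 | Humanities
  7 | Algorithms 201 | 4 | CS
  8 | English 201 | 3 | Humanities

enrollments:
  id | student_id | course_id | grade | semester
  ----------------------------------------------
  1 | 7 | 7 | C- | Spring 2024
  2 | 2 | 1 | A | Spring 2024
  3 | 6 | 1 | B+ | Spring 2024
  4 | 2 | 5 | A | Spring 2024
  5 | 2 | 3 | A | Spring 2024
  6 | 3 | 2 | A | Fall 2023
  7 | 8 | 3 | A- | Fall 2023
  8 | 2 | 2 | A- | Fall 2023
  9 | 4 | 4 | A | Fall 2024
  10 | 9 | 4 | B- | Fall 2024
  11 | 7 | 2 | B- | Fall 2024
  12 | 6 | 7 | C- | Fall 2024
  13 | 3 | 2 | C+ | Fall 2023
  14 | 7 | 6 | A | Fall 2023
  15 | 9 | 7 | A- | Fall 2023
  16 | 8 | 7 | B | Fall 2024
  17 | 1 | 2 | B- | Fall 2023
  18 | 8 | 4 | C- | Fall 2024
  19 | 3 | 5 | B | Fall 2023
SELECT name, credits FROM courses WHERE credits > 4

Execution result:
(no rows)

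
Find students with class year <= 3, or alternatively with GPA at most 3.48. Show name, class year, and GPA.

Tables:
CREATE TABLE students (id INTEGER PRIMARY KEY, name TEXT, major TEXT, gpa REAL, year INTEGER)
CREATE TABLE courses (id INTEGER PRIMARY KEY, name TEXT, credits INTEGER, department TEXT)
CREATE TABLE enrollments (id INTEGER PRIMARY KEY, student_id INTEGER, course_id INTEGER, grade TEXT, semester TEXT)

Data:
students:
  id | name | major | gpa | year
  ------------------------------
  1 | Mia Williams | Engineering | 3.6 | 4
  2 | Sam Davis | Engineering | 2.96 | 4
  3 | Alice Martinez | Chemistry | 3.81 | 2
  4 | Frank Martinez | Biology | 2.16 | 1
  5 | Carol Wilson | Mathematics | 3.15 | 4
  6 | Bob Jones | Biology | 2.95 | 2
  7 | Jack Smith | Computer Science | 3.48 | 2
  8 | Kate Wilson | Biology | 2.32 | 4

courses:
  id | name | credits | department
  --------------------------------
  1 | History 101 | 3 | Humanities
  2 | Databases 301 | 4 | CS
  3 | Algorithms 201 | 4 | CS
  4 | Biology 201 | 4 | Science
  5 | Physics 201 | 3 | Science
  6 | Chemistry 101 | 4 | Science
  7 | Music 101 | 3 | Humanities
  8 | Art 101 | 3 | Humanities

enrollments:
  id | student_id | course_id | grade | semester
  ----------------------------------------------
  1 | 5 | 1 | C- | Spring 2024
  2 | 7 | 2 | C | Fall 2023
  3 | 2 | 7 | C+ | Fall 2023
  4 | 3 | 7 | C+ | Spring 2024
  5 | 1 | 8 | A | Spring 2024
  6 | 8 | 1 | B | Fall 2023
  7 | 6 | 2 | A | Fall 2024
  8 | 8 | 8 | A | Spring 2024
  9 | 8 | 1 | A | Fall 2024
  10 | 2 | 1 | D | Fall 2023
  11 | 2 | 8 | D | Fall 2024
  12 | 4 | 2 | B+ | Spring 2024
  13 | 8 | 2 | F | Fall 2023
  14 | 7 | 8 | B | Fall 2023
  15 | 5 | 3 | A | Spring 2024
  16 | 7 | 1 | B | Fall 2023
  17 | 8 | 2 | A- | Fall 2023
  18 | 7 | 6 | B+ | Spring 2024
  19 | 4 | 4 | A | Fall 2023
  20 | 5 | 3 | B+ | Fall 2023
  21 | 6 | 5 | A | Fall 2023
SELECT name, year, gpa FROM students WHERE year <= 3 OR gpa <= 3.48

Execution result:
name | year | gpa
Sam Davis | 4 | 2.96
Alice Martinez | 2 | 3.81
Frank Martinez | 1 | 2.16
Carol Wilson | 4 | 3.15
Bob Jones | 2 | 2.95
Jack Smith | 2 | 3.48
Kate Wilson | 4 | 2.32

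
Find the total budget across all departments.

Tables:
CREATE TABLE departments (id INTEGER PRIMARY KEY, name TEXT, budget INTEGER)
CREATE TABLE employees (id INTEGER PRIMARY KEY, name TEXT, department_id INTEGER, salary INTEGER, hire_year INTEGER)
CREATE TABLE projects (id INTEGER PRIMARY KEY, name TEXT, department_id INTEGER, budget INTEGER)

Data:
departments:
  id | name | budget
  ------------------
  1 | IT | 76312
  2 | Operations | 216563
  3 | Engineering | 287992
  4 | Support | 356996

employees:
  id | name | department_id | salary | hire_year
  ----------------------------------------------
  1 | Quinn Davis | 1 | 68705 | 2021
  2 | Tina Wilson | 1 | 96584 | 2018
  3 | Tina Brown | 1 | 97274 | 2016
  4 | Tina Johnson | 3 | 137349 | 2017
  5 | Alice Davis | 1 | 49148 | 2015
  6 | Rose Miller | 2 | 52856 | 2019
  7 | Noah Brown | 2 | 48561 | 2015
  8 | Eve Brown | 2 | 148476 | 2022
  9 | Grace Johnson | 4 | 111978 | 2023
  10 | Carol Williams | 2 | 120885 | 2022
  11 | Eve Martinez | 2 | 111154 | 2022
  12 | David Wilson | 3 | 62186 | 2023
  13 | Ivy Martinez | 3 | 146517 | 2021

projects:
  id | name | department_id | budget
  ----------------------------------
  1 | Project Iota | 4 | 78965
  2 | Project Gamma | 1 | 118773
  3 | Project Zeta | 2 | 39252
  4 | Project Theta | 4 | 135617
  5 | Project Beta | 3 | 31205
SELECT SUM(budget) FROM departments

Execution result:
937863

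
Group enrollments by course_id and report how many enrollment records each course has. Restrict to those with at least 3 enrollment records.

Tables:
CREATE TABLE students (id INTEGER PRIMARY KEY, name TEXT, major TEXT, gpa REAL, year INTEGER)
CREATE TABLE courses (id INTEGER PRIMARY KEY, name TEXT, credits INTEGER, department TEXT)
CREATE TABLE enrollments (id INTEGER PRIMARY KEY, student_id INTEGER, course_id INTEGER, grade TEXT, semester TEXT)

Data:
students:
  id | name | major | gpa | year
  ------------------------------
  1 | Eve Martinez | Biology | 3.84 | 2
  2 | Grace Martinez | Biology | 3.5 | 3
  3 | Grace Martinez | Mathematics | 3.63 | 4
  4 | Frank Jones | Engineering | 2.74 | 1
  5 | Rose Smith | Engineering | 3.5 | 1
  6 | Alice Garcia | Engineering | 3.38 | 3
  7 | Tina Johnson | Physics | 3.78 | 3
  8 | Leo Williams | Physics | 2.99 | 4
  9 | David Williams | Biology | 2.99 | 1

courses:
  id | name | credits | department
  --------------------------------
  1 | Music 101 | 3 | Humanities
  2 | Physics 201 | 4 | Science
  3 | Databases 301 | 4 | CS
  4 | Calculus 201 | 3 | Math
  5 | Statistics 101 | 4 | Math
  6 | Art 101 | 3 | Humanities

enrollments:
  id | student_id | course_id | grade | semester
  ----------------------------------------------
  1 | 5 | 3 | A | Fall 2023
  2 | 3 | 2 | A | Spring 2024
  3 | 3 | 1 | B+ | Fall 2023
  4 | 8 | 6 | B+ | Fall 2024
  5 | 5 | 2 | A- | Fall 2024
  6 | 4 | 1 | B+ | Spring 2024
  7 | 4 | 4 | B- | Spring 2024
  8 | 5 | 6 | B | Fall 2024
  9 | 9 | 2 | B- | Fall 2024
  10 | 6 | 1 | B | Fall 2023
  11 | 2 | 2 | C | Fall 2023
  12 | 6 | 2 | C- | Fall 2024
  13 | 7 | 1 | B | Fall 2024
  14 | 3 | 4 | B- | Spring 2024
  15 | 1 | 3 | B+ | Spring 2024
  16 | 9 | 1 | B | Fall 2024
SELECT course_id, COUNT(*) AS enrollment_count FROM enrollments GROUP BY course_id HAVING COUNT(*) >= 3

Execution result:
course_id | enrollment_count
1 | 5
2 | 5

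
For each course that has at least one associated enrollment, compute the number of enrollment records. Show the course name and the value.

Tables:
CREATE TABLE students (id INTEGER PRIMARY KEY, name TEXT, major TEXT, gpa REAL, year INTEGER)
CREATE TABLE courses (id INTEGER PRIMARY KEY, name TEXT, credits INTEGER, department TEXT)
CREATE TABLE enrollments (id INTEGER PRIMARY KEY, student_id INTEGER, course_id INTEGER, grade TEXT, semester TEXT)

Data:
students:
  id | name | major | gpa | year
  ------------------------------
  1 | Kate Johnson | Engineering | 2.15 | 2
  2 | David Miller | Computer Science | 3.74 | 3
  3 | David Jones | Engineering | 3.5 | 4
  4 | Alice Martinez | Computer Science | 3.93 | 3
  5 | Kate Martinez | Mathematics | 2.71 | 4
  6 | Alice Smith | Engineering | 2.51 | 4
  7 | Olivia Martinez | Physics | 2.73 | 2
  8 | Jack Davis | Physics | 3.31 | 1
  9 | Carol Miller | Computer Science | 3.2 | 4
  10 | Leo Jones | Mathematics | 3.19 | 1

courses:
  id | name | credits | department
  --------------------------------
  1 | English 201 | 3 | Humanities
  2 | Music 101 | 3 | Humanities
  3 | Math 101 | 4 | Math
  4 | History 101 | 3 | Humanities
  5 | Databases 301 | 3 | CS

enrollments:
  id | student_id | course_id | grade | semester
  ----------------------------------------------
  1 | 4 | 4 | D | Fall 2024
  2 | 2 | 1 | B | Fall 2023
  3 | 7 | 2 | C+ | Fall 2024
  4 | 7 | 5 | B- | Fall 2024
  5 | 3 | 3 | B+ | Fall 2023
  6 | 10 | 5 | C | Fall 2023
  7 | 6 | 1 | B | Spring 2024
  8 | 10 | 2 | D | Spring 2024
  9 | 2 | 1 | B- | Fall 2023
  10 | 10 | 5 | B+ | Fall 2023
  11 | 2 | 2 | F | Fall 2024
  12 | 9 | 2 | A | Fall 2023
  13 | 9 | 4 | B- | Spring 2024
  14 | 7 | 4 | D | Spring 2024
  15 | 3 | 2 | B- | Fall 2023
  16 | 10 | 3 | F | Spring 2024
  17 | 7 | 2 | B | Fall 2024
SELECT p.name, COUNT(*) AS n FROM enrollments c JOIN courses p ON c.course_id = p.id GROUP BY p.id, p.name

Execution result:
name | n
English 201 | 3
Music 101 | 6
Math 101 | 2
History 101 | 3
Databases 301 | 3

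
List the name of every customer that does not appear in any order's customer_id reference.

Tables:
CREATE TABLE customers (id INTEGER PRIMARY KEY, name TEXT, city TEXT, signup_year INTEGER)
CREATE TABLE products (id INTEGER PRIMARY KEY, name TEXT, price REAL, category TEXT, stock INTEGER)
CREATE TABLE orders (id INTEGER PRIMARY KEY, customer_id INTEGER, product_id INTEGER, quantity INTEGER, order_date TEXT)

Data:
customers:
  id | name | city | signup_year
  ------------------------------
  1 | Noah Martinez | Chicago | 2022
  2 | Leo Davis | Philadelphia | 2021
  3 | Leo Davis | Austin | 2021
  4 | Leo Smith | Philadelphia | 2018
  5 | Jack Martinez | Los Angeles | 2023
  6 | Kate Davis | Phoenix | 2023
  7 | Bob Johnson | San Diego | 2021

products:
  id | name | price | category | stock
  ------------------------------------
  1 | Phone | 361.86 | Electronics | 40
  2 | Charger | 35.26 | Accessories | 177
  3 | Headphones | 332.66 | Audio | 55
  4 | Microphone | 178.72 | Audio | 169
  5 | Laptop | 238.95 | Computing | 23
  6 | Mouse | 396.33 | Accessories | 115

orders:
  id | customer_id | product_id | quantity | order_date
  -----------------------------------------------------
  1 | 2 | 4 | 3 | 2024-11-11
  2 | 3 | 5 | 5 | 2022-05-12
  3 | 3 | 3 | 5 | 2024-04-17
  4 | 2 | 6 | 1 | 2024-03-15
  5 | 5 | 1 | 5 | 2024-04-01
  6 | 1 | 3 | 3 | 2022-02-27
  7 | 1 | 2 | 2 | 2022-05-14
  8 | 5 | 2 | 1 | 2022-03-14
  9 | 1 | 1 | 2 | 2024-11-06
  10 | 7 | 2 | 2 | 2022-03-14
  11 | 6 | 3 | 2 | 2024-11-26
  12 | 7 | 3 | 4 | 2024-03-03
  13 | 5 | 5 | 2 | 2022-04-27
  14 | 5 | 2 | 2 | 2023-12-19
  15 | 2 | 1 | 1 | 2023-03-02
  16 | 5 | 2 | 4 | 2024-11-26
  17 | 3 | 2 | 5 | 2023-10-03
SELECT p.name FROM customers p LEFT JOIN orders c ON c.customer_id = p.id WHERE c.id IS NULL

Execution result:
Leo Smith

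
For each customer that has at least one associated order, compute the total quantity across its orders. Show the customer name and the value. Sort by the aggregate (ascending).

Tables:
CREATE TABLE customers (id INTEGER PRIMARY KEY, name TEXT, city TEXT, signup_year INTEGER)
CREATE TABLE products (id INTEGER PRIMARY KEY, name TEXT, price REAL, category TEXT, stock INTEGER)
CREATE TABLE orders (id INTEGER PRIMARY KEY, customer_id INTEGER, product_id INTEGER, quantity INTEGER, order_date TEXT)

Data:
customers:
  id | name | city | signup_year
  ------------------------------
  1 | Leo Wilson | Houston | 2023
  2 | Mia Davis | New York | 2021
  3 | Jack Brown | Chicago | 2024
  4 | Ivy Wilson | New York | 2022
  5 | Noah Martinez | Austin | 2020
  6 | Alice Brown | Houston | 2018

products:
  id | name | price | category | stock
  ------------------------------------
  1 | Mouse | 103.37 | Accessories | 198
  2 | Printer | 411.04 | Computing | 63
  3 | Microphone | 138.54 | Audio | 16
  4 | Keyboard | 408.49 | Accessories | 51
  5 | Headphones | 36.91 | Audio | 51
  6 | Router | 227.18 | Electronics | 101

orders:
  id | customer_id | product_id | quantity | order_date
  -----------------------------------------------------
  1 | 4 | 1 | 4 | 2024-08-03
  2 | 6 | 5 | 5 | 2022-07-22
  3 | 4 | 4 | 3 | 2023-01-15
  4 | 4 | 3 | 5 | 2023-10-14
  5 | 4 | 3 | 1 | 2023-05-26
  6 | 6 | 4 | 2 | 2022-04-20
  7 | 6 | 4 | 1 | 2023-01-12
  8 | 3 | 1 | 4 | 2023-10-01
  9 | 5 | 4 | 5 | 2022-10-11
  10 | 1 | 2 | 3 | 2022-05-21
SELECT p.name, SUM(c.quantity) AS sum_quantity FROM orders c JOIN customers p ON c.customer_id = p.id GROUP BY p.id, p.name ORDER BY sum_quantity ASC

Execution result:
name | sum_quantity
Leo Wilson | 3
Jack Brown | 4
Noah Martinez | 5
Alice Brown | 8
Ivy Wilson | 13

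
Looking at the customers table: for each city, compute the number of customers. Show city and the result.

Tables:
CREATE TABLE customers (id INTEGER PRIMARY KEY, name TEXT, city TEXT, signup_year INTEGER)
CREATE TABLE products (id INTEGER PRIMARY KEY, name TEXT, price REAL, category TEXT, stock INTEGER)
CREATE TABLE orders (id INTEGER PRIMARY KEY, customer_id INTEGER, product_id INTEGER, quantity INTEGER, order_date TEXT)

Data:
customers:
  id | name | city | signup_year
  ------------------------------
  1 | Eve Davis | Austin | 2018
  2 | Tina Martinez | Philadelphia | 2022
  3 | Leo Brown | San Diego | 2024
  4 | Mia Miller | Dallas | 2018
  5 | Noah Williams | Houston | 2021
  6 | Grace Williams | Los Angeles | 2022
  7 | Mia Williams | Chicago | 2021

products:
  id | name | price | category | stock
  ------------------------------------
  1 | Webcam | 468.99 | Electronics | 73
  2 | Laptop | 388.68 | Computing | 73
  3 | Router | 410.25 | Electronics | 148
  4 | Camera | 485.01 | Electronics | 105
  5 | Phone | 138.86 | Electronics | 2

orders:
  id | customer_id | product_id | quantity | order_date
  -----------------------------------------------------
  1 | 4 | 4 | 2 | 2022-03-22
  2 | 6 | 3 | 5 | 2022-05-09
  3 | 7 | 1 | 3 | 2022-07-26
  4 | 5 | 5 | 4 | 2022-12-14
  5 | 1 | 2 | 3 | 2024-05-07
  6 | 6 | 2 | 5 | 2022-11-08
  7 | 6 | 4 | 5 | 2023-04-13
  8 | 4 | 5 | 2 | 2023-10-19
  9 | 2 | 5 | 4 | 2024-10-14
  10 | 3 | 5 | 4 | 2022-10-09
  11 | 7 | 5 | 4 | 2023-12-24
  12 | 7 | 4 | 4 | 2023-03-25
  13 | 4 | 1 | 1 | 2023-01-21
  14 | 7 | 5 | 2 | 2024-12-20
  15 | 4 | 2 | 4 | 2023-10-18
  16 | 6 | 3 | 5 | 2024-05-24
SELECT city, COUNT(*) AS n FROM customers GROUP BY city

Execution result:
city | n
Austin | 1
Chicago | 1
Dallas | 1
Houston | 1
Los Angeles | 1
Philadelphia | 1
San Diego | 1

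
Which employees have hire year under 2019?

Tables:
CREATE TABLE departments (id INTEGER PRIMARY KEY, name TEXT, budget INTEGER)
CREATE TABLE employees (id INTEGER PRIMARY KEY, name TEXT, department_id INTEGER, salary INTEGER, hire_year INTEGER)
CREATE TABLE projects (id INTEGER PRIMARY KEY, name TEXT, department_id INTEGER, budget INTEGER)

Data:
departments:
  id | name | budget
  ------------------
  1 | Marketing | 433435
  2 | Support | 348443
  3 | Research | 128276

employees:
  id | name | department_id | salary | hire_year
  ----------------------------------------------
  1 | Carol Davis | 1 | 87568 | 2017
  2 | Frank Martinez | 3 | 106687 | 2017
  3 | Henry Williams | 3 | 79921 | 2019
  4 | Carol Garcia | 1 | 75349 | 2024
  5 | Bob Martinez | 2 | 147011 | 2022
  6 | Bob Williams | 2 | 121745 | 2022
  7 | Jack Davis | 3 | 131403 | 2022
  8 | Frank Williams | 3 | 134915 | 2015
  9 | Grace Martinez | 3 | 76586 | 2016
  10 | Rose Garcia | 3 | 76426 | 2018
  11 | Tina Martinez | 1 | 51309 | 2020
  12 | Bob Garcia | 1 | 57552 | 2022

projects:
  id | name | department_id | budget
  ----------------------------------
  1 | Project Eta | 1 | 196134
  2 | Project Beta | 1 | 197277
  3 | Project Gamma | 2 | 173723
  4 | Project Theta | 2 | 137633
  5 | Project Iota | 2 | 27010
SELECT name, hire_year FROM employees WHERE hire_year < 2019

Execution result:
name | hire_year
Carol Davis | 2017
Frank Martinez | 2017
Frank Williams | 2015
Grace Martinez | 2016
Rose Garcia | 2018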